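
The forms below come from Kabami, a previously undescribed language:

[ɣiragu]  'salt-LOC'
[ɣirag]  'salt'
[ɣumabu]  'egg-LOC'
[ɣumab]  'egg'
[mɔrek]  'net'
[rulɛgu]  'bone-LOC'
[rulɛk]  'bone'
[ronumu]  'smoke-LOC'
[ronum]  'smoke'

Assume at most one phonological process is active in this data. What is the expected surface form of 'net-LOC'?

[mɔregu]

The stem for 'bone' ends in [g] in [rulɛgu] but [k] in [rulɛk].
Compare 'salt', with invariant [g] in [ɣiragu] and [ɣirag]: an analysis with underlying /g/ and a rule producing [k] in isolation would wrongly predict alternation here too.
The alternation reflects intervocalic voicing: voiceless stops become voiced between vowels. /k/ is underlying.
From [mɔrek] the stem 'net' is /mɔrek/; between vowels this yields [mɔregu].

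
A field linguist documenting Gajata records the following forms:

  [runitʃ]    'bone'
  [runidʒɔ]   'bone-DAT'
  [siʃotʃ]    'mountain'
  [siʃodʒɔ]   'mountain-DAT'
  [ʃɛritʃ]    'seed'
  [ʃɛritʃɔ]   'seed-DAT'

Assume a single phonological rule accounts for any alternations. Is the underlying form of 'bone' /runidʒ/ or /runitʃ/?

/runidʒ/

The root 'bone' surfaces as [runitʃ] and [runidʒɔ], with a stem-final [tʃ] ~ [dʒ] alternation.
The stem 'seed' ([ʃɛritʃ], [ʃɛritʃɔ]) shows [tʃ] unchanged in both environments, so [tʃ] cannot be basic with [dʒ] derived before the DAT suffix.
The underlying segment must be /dʒ/; voiced obstruents become voiceless word-finally, yielding [tʃ] there.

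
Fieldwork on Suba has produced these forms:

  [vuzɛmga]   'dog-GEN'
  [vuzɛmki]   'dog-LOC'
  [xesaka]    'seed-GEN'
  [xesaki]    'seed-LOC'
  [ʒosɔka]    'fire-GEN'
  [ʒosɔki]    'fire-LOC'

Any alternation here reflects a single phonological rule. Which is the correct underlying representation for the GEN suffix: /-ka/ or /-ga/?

/-ga/

The GEN suffix surfaces as [-ga] and [-ka], depending on the final segment of the stem.
By contrast the LOC suffix keeps its initial [k] throughout — that segment must be underlying.
So the underlying form is /-ga/, and voiced stops become voiceless after a vowel.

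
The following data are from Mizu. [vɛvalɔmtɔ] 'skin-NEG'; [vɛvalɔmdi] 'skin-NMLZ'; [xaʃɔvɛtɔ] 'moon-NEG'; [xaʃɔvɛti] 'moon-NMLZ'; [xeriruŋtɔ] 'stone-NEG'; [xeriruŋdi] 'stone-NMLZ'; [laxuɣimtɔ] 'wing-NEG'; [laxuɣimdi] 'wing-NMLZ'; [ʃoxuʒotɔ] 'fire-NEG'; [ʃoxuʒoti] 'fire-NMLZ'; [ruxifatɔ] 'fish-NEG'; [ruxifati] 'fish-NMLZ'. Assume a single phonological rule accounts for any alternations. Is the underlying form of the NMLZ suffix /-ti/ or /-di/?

The NMLZ morpheme has two allomorphs, [-di] and [-ti].
By contrast the NEG suffix keeps its initial [t] throughout — that segment must be underlying.
So the underlying form is /-di/, and voiced stops become voiceless after a vowel.

/-di/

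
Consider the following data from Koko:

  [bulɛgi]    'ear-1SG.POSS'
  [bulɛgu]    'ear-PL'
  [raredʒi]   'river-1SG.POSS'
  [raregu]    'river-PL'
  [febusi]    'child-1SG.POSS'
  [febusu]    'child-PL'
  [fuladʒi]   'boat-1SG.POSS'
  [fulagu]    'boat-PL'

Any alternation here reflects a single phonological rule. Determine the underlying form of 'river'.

/raredʒ/

'river' shows [dʒ] ~ [g] at the end of the stem ([raredʒi] vs [raregu]).
Compare 'ear', with invariant [g] in [bulɛgi] and [bulɛgu]: an analysis with underlying /g/ and a rule producing [dʒ] before the 1SG.POSS suffix would wrongly predict alternation here too.
The alternation reflects depalatalization: palato-alveolar /dʒ/ becomes [g] when no front vowel follows. /dʒ/ is underlying.
Hence 'river' is /raredʒ/ underlyingly.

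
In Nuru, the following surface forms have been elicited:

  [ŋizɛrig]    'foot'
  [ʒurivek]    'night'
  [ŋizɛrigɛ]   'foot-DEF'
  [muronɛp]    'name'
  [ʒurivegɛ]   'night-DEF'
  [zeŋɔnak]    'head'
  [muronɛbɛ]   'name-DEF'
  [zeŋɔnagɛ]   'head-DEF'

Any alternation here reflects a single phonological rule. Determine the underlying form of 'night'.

/ʒurivek/

The stem for 'night' ends in [g] in [ʒurivegɛ] but [k] in [ʒurivek].
Compare 'foot', with invariant [g] in [ŋizɛrigɛ] and [ŋizɛrig]: an analysis with underlying /g/ and a rule producing [k] in isolation would wrongly predict alternation here too.
Therefore /k/ is basic and [g] is derived by intervocalic voicing (voiceless stops become voiced between vowels).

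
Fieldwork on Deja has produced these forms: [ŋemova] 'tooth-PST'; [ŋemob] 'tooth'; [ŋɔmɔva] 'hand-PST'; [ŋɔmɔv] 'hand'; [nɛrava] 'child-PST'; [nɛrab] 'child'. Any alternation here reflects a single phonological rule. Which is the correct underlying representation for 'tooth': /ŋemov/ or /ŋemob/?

'tooth' shows [v] ~ [b] at the end of the stem ([ŋemova] vs [ŋemob]).
Compare 'hand', with invariant [v] in [ŋɔmɔva] and [ŋɔmɔv]: an analysis with underlying /v/ and a rule producing [b] in isolation would wrongly predict alternation here too.
So /b/ is underlying, and a rule of intervocalic spirantization — voiced stops become fricatives between vowels — gives [v].

/ŋemob/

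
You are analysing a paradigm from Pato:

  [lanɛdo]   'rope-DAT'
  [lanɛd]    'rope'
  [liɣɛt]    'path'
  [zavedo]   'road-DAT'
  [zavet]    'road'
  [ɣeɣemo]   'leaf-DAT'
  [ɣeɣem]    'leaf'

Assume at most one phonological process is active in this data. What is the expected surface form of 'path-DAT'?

[liɣɛdo]

'road' shows [d] ~ [t] at the end of the stem ([zavedo] vs [zavet]).
But 'rope' keeps [d] in both environments ([lanɛdo], [lanɛd]), so there is no rule changing /d/ to [t] in isolation.
Therefore /t/ is basic and [d] is derived by intervocalic voicing (voiceless stops become voiced between vowels).
The one attested form of 'path', [liɣɛt], shows underlying /liɣɛt/. Applying the same rule between vowels gives [liɣɛdo].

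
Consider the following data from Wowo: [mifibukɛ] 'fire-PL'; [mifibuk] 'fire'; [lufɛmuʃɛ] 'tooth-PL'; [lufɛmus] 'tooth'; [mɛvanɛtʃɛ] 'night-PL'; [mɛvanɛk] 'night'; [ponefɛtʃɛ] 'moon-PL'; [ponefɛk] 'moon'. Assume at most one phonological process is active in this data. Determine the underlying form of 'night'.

/mɛvanɛtʃ/

The stem for 'night' ends in [tʃ] in [mɛvanɛtʃɛ] but [k] in [mɛvanɛk].
If /k/ were underlying and a rule turned it into [tʃ] before the PL suffix, 'fire' would also alternate; but it has [k] in both [mifibukɛ] and [mifibuk].
So /tʃ/ is underlying, and a rule of depalatalization — palato-alveolar /tʃ/ and /ʃ/ become [k] and [s] when no front vowel follows — gives [k].
So 'night' = /mɛvanɛtʃ/.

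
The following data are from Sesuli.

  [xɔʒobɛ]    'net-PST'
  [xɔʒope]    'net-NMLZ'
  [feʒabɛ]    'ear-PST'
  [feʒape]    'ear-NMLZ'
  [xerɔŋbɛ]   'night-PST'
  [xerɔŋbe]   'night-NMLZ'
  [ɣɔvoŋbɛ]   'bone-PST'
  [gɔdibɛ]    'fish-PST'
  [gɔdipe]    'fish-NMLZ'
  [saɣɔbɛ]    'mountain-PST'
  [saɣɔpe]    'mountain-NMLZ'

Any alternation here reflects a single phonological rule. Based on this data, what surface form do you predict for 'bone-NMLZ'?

[ɣɔvoŋbe]

The NMLZ suffix surfaces as [-be] and [-pe], depending on the final segment of the stem.
The PST suffix, which begins with [b], is invariant after every stem; so [b] is not altered by any rule here.
So the underlying form is /-pe/, and voiceless stops become voiced after a nasal.
After 'bone', which ends in a nasal, the suffix surfaces as [-be], giving [ɣɔvoŋbe].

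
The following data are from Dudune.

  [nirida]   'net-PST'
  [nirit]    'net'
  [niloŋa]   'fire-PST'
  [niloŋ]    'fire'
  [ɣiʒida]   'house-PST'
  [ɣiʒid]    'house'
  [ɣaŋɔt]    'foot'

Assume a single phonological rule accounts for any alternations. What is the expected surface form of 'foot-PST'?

In [nirida] and [nirit] the final segment of 'net' alternates: [d] ~ [t].
The stem 'house' ([ɣiʒida], [ɣiʒid]) shows [d] unchanged in both environments, so [d] cannot be basic with [t] derived in isolation.
The underlying segment must be /t/; voiceless stops become voiced between vowels, yielding [d] there.
The one attested form of 'foot', [ɣaŋɔt], shows underlying /ɣaŋɔt/. Applying the same rule between vowels gives [ɣaŋɔda].

[ɣaŋɔda]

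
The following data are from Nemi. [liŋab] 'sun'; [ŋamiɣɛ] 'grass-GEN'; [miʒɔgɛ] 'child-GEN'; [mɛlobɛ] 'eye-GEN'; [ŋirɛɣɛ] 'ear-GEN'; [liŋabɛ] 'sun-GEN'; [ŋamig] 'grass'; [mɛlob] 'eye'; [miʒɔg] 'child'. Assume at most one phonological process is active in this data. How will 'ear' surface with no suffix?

[ŋirɛg]

The root 'grass' surfaces as [ŋamig] and [ŋamiɣɛ], with a stem-final [g] ~ [ɣ] alternation.
If /g/ were underlying and a rule turned it into [ɣ] before the GEN suffix, 'child' would also alternate; but it has [g] in both [miʒɔg] and [miʒɔgɛ].
So /ɣ/ is underlying, and a rule of word-final hardening — voiced fricatives become stops word-finally — gives [g].
From [ŋirɛɣɛ] the stem 'ear' is /ŋirɛɣ/; word-finally this yields [ŋirɛg].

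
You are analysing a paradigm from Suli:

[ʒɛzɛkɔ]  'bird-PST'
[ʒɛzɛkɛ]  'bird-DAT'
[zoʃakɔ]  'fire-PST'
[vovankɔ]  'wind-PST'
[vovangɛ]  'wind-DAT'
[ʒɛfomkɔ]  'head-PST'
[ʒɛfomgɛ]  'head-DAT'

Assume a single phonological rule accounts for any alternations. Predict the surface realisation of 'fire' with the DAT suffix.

The DAT suffix surfaces as [-gɛ] and [-kɛ], depending on the final segment of the stem.
The PST suffix, which begins with [k], is invariant after every stem; so [k] is not altered by any rule here.
The DAT suffix is therefore /-gɛ/ underlyingly, with post-vocalic devoicing: voiced stops become voiceless after a vowel.
After 'fire', which ends in a vowel, the suffix surfaces as [-kɛ], giving [zoʃakɛ].

[zoʃakɛ]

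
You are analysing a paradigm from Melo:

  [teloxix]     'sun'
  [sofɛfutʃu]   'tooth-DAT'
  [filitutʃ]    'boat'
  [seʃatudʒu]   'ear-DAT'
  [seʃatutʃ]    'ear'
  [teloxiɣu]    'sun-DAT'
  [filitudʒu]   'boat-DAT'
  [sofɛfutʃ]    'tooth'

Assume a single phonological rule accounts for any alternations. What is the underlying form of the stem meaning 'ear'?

/seʃatudʒ/

In [seʃatutʃ] and [seʃatudʒu] the final segment of 'ear' alternates: [tʃ] ~ [dʒ].
But 'tooth' keeps [tʃ] in both environments ([sofɛfutʃ], [sofɛfutʃu]), so there is no rule changing /tʃ/ to [dʒ] before the DAT suffix.
The alternation reflects word-final obstruent devoicing: voiced obstruents become voiceless word-finally. /dʒ/ is underlying.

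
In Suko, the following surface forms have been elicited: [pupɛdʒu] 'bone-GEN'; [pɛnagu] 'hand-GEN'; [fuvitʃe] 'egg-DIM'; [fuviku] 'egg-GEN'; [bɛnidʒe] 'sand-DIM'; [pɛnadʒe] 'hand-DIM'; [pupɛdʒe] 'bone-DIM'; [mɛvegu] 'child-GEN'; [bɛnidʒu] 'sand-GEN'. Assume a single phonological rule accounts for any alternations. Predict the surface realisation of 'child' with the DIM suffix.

In [pɛnadʒe] and [pɛnagu] the final segment of 'hand' alternates: [dʒ] ~ [g].
But 'bone' keeps [dʒ] in both environments ([pupɛdʒe], [pupɛdʒu]), so there is no rule changing /dʒ/ to [g] before the GEN suffix.
The alternation reflects palatalization before a front vowel: /k/ and /g/ become palato-alveolar [tʃ] and [dʒ] before a front vowel. /g/ is underlying.
The one attested form of 'child', [mɛvegu], shows underlying /mɛveg/. Applying the same rule before a front vowel gives [mɛvedʒe].

[mɛvedʒe]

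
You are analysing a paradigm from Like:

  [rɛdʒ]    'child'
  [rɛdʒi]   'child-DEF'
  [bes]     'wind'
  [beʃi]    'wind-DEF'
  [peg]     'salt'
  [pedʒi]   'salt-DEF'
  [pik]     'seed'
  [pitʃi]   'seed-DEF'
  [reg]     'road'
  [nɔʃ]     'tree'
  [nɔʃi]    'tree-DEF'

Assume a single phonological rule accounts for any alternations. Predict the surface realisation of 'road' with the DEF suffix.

[redʒi]

The root 'salt' surfaces as [peg] and [pedʒi], with a stem-final [g] ~ [dʒ] alternation.
The stem 'child' ([rɛdʒ], [rɛdʒi]) shows [dʒ] unchanged in both environments, so [dʒ] cannot be basic with [g] derived in isolation.
So /g/ is underlying, and a rule of palatalization before a front vowel — /k/, /g/ and /s/ become palato-alveolar [tʃ], [dʒ] and [ʃ] before a front vowel — gives [dʒ].
The one attested form of 'road', [reg], shows underlying /reg/. Applying the same rule before a front vowel gives [redʒi].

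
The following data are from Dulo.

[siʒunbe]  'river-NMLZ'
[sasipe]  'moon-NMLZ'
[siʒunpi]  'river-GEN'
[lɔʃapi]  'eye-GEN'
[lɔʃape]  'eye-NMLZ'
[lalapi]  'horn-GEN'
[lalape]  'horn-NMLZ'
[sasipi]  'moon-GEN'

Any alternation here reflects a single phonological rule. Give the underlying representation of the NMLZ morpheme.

/-be/

The NMLZ suffix surfaces as [-be] and [-pe], depending on the final segment of the stem.
The GEN suffix, which begins with [p], is invariant after every stem; so [p] is not altered by any rule here.
So the underlying form is /-be/, and voiced stops become voiceless after a vowel.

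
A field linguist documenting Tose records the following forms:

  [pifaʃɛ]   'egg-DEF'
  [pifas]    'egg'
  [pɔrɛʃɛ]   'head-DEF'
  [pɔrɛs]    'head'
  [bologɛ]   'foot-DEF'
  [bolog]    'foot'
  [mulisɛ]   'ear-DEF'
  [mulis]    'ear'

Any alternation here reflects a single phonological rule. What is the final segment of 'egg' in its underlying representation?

The stem for 'egg' ends in [ʃ] in [pifaʃɛ] but [s] in [pifas].
Compare 'ear', with invariant [s] in [mulisɛ] and [mulis]: an analysis with underlying /s/ and a rule producing [ʃ] before the DEF suffix would wrongly predict alternation here too.
The alternation reflects depalatalization: palato-alveolar /ʃ/ becomes [s] when no front vowel follows. /ʃ/ is underlying.

/ʃ/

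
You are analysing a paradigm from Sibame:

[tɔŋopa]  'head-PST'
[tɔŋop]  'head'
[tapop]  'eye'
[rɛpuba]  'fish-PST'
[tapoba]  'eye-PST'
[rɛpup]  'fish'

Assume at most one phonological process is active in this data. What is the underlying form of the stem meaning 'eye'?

In [tapop] and [tapoba] the final segment of 'eye' alternates: [p] ~ [b].
The stem 'head' ([tɔŋop], [tɔŋopa]) shows [p] unchanged in both environments, so [p] cannot be basic with [b] derived before the PST suffix.
Therefore /b/ is basic and [p] is derived by word-final obstruent devoicing (voiced obstruents become voiceless word-finally).
Hence 'eye' is /tapob/ underlyingly.

/tapob/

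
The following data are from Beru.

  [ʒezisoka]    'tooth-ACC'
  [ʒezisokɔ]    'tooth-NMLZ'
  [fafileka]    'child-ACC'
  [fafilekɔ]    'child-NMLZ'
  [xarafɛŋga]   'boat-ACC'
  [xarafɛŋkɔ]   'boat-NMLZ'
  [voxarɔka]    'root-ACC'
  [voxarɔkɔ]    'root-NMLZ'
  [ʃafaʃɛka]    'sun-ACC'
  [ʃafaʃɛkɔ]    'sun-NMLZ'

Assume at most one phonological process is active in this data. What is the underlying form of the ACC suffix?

The ACC morpheme has two allomorphs, [-ga] and [-ka].
By contrast the NMLZ suffix keeps its initial [k] throughout — that segment must be underlying.
So the underlying form is /-ga/, and voiced stops become voiceless after a vowel.

/-ga/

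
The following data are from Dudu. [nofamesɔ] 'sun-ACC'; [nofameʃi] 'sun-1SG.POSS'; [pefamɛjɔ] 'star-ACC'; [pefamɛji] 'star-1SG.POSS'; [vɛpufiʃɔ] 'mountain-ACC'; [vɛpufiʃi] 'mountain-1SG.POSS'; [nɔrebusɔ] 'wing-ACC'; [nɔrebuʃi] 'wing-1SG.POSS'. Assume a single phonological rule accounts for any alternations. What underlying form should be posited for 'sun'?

In [nofamesɔ] and [nofameʃi] the final segment of 'sun' alternates: [s] ~ [ʃ].
But 'mountain' keeps [ʃ] in both environments ([vɛpufiʃɔ], [vɛpufiʃi]), so there is no rule changing /ʃ/ to [s] before the ACC suffix.
The alternation reflects palatalization before a front vowel: /s/ becomes palato-alveolar [ʃ] before a front vowel. /s/ is underlying.

/nofames/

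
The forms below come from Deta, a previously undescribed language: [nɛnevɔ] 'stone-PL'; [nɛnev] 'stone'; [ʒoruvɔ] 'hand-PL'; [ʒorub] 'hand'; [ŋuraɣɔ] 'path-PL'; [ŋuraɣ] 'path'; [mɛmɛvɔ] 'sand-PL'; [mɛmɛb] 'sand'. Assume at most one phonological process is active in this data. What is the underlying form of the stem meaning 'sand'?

/mɛmɛb/

'sand' shows [v] ~ [b] at the end of the stem ([mɛmɛvɔ] vs [mɛmɛb]).
But 'stone' keeps [v] in both environments ([nɛnevɔ], [nɛnev]), so there is no rule changing /v/ to [b] in isolation.
So /b/ is underlying, and a rule of intervocalic spirantization — voiced stops become fricatives between vowels — gives [v].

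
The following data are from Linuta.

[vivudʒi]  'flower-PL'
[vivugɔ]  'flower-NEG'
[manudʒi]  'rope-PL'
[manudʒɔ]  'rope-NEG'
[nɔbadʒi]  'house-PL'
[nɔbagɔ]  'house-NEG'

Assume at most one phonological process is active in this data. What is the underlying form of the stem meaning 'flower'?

/vivug/

'flower' shows [dʒ] ~ [g] at the end of the stem ([vivudʒi] vs [vivugɔ]).
The stem 'rope' ([manudʒi], [manudʒɔ]) shows [dʒ] unchanged in both environments, so [dʒ] cannot be basic with [g] derived before the NEG suffix.
The underlying segment must be /g/; /g/ becomes palato-alveolar [dʒ] before a front vowel, yielding [dʒ] there.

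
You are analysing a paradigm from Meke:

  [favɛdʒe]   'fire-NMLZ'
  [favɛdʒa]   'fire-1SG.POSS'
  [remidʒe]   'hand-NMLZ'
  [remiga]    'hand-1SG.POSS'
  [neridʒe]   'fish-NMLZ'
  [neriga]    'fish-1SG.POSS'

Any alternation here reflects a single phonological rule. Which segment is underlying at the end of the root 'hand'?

The root 'hand' surfaces as [remidʒe] and [remiga], with a stem-final [dʒ] ~ [g] alternation.
If /dʒ/ were underlying and a rule turned it into [g] before the 1SG.POSS suffix, 'fire' would also alternate; but it has [dʒ] in both [favɛdʒe] and [favɛdʒa].
So /g/ is underlying, and a rule of palatalization before a front vowel — /g/ becomes palato-alveolar [dʒ] before a front vowel — gives [dʒ].

/g/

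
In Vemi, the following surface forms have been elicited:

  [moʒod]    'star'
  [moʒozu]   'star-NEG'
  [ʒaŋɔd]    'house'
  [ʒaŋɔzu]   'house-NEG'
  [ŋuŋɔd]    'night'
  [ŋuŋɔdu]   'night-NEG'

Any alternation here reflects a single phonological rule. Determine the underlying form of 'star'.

/moʒoz/

The root 'star' surfaces as [moʒod] and [moʒozu], with a stem-final [d] ~ [z] alternation.
The stem 'night' ([ŋuŋɔd], [ŋuŋɔdu]) shows [d] unchanged in both environments, so [d] cannot be basic with [z] derived before the NEG suffix.
Therefore /z/ is basic and [d] is derived by word-final hardening (voiced fricatives become stops word-finally).
Hence 'star' is /moʒoz/ underlyingly.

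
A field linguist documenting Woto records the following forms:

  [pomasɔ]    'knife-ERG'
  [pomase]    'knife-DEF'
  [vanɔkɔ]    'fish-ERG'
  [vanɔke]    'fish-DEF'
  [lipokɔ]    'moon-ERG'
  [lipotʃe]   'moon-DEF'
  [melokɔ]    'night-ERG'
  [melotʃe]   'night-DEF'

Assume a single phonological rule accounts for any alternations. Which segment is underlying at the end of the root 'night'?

The stem for 'night' ends in [k] in [melokɔ] but [tʃ] in [melotʃe].
Compare 'fish', with invariant [k] in [vanɔkɔ] and [vanɔke]: an analysis with underlying /k/ and a rule producing [tʃ] before the DEF suffix would wrongly predict alternation here too.
Therefore /tʃ/ is basic and [k] is derived by depalatalization (palato-alveolar /tʃ/ becomes [k] when no front vowel follows).

/tʃ/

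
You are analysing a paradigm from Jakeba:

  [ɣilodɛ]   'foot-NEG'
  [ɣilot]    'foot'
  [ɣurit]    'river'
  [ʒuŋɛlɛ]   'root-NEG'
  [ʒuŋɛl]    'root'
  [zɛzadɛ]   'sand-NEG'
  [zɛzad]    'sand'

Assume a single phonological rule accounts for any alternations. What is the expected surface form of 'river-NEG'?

[ɣuridɛ]

The root 'foot' surfaces as [ɣilodɛ] and [ɣilot], with a stem-final [d] ~ [t] alternation.
Compare 'sand', with invariant [d] in [zɛzadɛ] and [zɛzad]: an analysis with underlying /d/ and a rule producing [t] in isolation would wrongly predict alternation here too.
So /t/ is underlying, and a rule of intervocalic voicing — voiceless stops become voiced between vowels — gives [d].
From [ɣurit] the stem 'river' is /ɣurit/; between vowels this yields [ɣuridɛ].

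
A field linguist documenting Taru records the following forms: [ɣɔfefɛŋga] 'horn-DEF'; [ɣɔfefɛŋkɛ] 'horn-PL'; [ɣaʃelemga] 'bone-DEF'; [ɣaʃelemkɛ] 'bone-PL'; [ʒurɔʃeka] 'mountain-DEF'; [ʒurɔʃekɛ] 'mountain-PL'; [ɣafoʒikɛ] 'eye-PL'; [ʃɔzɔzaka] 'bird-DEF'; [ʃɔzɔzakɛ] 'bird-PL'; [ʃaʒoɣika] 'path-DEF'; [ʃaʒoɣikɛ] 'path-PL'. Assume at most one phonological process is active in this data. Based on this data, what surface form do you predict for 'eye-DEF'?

The DEF suffix surfaces as [-ga] and [-ka], depending on the final segment of the stem.
By contrast the PL suffix keeps its initial [k] throughout — that segment must be underlying.
So the underlying form is /-ga/, and voiced stops become voiceless after a vowel.
After 'eye', which ends in a vowel, the suffix surfaces as [-ka], giving [ɣafoʒika].

[ɣafoʒika]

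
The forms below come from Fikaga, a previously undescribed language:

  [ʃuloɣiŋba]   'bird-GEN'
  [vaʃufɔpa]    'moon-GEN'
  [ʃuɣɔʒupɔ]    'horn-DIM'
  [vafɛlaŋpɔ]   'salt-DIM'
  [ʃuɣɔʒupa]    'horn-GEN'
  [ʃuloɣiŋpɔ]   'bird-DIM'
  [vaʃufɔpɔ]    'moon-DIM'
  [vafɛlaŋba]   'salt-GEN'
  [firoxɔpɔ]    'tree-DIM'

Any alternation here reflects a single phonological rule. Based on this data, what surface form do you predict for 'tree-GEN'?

The GEN morpheme has two allomorphs, [-ba] and [-pa].
The DIM suffix, which begins with [p], is invariant after every stem; so [p] is not altered by any rule here.
The GEN suffix is therefore /-ba/ underlyingly, with post-vocalic devoicing: voiced stops become voiceless after a vowel.
After 'tree', which ends in a vowel, the suffix surfaces as [-pa], giving [firoxɔpa].

[firoxɔpa]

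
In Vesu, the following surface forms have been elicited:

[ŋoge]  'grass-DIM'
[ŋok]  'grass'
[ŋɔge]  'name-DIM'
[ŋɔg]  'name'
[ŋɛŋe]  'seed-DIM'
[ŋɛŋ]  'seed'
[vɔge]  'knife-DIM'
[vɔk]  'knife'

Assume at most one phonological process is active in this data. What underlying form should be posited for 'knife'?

/vɔk/

In [vɔge] and [vɔk] the final segment of 'knife' alternates: [g] ~ [k].
Compare 'name', with invariant [g] in [ŋɔge] and [ŋɔg]: an analysis with underlying /g/ and a rule producing [k] in isolation would wrongly predict alternation here too.
The alternation reflects intervocalic voicing: voiceless stops become voiced between vowels. /k/ is underlying.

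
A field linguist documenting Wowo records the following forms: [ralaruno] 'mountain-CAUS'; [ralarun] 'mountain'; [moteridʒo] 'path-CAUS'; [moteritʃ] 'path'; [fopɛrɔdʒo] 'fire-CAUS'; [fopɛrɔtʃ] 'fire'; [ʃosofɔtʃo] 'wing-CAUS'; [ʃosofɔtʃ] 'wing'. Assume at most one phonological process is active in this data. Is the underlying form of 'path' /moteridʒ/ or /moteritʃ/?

/moteridʒ/

The root 'path' surfaces as [moteridʒo] and [moteritʃ], with a stem-final [dʒ] ~ [tʃ] alternation.
But 'wing' keeps [tʃ] in both environments ([ʃosofɔtʃo], [ʃosofɔtʃ]), so there is no rule changing /tʃ/ to [dʒ] before the CAUS suffix.
Therefore /dʒ/ is basic and [tʃ] is derived by word-final obstruent devoicing (voiced obstruents become voiceless word-finally).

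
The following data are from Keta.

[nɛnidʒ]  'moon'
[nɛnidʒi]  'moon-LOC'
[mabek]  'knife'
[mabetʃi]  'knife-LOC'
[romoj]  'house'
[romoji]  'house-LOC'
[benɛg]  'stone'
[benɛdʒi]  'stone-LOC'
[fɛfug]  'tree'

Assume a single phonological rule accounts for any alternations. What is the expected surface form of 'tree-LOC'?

The root 'stone' surfaces as [benɛg] and [benɛdʒi], with a stem-final [g] ~ [dʒ] alternation.
If /dʒ/ were underlying and a rule turned it into [g] in isolation, 'moon' would also alternate; but it has [dʒ] in both [nɛnidʒ] and [nɛnidʒi].
The alternation reflects palatalization before a front vowel: /k/ and /g/ become palato-alveolar [tʃ] and [dʒ] before a front vowel. /g/ is underlying.
From [fɛfug] the stem 'tree' is /fɛfug/; before a front vowel this yields [fɛfudʒi].

[fɛfudʒi]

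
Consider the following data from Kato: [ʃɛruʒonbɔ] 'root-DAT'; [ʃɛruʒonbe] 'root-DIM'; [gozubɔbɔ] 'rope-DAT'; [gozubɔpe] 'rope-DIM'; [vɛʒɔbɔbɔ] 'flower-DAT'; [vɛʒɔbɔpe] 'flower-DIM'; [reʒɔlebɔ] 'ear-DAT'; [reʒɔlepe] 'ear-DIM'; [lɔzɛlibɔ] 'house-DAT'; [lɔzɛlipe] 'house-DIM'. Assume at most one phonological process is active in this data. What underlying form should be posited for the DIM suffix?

The DIM suffix surfaces as [-be] and [-pe], depending on the final segment of the stem.
The DAT suffix, which begins with [b], is invariant after every stem; so [b] is not altered by any rule here.
The DIM suffix is therefore /-pe/ underlyingly, with post-nasal voicing: voiceless stops become voiced after a nasal.

/-pe/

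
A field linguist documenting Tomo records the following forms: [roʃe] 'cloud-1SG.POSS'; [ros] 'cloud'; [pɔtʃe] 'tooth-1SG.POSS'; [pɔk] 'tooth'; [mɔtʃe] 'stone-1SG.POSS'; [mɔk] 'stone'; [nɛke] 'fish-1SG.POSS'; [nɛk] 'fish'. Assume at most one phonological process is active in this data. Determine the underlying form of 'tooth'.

The root 'tooth' surfaces as [pɔtʃe] and [pɔk], with a stem-final [tʃ] ~ [k] alternation.
If /k/ were underlying and a rule turned it into [tʃ] before the 1SG.POSS suffix, 'fish' would also alternate; but it has [k] in both [nɛke] and [nɛk].
The alternation reflects depalatalization: palato-alveolar /tʃ/ and /ʃ/ become [k] and [s] when no front vowel follows. /tʃ/ is underlying.

/pɔtʃ/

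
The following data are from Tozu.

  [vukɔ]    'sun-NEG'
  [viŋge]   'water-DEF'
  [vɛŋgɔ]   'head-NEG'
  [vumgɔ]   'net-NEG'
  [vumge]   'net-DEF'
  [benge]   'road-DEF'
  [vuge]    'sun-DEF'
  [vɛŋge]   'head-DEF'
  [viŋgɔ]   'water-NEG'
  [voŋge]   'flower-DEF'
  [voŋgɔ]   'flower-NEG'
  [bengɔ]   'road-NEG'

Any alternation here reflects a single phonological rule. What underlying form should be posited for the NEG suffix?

/-kɔ/

The NEG morpheme has two allomorphs, [-gɔ] and [-kɔ].
The DEF suffix, which begins with [g], is invariant after every stem; so [g] is not altered by any rule here.
The NEG suffix is therefore /-kɔ/ underlyingly, with post-nasal voicing: voiceless stops become voiced after a nasal.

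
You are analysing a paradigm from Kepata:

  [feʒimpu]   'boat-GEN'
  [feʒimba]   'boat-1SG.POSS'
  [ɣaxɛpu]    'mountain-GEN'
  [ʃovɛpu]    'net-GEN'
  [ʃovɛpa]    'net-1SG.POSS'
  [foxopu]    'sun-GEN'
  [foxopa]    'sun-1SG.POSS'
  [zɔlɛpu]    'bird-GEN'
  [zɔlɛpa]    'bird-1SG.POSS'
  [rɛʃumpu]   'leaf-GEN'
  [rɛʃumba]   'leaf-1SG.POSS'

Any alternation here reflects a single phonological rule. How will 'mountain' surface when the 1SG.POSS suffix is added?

[ɣaxɛpa]

The 1SG.POSS suffix surfaces as [-ba] and [-pa], depending on the final segment of the stem.
The GEN suffix, which begins with [p], is invariant after every stem; so [p] is not altered by any rule here.
The 1SG.POSS suffix is therefore /-ba/ underlyingly, with post-vocalic devoicing: voiced stops become voiceless after a vowel.
After 'mountain', which ends in a vowel, the suffix surfaces as [-pa], giving [ɣaxɛpa].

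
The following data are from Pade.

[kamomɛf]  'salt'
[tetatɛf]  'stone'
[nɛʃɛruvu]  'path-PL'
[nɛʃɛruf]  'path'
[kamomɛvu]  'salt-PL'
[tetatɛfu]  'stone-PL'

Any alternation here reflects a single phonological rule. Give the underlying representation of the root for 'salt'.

The stem for 'salt' ends in [v] in [kamomɛvu] but [f] in [kamomɛf].
If /f/ were underlying and a rule turned it into [v] before the PL suffix, 'stone' would also alternate; but it has [f] in both [tetatɛfu] and [tetatɛf].
The alternation reflects word-final obstruent devoicing: voiced obstruents become voiceless word-finally. /v/ is underlying.

/kamomɛv/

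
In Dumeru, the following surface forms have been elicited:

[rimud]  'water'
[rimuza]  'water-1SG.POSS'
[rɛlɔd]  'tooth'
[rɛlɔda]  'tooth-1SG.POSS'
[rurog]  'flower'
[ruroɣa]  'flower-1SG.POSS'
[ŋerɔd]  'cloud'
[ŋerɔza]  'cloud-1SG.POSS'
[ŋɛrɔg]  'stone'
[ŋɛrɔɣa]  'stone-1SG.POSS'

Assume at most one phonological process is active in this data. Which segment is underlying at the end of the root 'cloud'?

/z/

The stem for 'cloud' ends in [d] in [ŋerɔd] but [z] in [ŋerɔza].
But 'tooth' keeps [d] in both environments ([rɛlɔd], [rɛlɔda]), so there is no rule changing /d/ to [z] before the 1SG.POSS suffix.
The alternation reflects word-final hardening: voiced fricatives become stops word-finally. /z/ is underlying.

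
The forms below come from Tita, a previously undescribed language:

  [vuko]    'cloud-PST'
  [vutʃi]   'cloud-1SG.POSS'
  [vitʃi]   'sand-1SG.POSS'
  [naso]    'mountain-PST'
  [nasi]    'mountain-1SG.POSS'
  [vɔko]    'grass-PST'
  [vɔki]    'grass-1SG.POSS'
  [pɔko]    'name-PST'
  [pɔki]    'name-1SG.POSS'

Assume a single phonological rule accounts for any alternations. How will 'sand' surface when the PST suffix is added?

[viko]

'cloud' shows [k] ~ [tʃ] at the end of the stem ([vuko] vs [vutʃi]).
Compare 'grass', with invariant [k] in [vɔko] and [vɔki]: an analysis with underlying /k/ and a rule producing [tʃ] before the 1SG.POSS suffix would wrongly predict alternation here too.
The alternation reflects depalatalization: palato-alveolar /tʃ/ becomes [k] when no front vowel follows. /tʃ/ is underlying.
From [vitʃi] the stem 'sand' is /vitʃ/; when no front vowel follows this yields [viko].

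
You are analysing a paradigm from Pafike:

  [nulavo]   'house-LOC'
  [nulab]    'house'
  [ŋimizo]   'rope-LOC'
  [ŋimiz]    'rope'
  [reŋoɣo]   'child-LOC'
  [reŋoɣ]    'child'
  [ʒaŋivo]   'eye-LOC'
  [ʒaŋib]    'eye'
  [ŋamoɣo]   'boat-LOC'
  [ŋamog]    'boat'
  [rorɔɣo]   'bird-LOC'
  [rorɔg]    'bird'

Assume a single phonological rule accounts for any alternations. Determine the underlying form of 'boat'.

In [ŋamoɣo] and [ŋamog] the final segment of 'boat' alternates: [ɣ] ~ [g].
But 'child' keeps [ɣ] in both environments ([reŋoɣo], [reŋoɣ]), so there is no rule changing /ɣ/ to [g] in isolation.
The alternation reflects intervocalic spirantization: voiced stops become fricatives between vowels. /g/ is underlying.

/ŋamog/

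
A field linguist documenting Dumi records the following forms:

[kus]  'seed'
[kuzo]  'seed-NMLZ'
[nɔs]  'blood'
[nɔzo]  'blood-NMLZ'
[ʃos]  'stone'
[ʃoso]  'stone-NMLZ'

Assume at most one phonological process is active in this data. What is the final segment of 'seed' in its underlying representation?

/z/

The root 'seed' surfaces as [kus] and [kuzo], with a stem-final [s] ~ [z] alternation.
If /s/ were underlying and a rule turned it into [z] before the NMLZ suffix, 'stone' would also alternate; but it has [s] in both [ʃos] and [ʃoso].
The underlying segment must be /z/; voiced obstruents become voiceless word-finally, yielding [s] there.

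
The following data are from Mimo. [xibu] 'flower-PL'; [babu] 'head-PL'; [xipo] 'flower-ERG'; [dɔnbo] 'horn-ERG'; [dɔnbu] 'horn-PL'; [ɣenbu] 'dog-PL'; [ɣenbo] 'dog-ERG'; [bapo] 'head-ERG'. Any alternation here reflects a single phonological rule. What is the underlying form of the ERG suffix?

/-po/

The ERG suffix surfaces as [-bo] and [-po], depending on the final segment of the stem.
By contrast the PL suffix keeps its initial [b] throughout — that segment must be underlying.
The ERG suffix is therefore /-po/ underlyingly, with post-nasal voicing: voiceless stops become voiced after a nasal.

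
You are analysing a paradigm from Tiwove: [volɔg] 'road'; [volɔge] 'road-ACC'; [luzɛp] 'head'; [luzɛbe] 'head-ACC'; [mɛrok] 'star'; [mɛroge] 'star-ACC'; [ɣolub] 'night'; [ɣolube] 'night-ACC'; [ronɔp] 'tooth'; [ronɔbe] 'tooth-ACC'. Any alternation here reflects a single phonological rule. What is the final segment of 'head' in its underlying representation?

/p/

'head' shows [p] ~ [b] at the end of the stem ([luzɛp] vs [luzɛbe]).
The stem 'night' ([ɣolub], [ɣolube]) shows [b] unchanged in both environments, so [b] cannot be basic with [p] derived in isolation.
So /p/ is underlying, and a rule of intervocalic voicing — voiceless stops become voiced between vowels — gives [b].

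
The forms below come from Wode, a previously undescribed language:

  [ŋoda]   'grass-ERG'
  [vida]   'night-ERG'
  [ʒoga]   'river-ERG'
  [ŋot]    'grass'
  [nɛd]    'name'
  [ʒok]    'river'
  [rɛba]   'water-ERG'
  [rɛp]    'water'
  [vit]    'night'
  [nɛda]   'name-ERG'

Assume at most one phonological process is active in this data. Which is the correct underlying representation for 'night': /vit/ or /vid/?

/vit/

'night' shows [t] ~ [d] at the end of the stem ([vit] vs [vida]).
If /d/ were underlying and a rule turned it into [t] in isolation, 'name' would also alternate; but it has [d] in both [nɛd] and [nɛda].
So /t/ is underlying, and a rule of intervocalic voicing — voiceless stops become voiced between vowels — gives [d].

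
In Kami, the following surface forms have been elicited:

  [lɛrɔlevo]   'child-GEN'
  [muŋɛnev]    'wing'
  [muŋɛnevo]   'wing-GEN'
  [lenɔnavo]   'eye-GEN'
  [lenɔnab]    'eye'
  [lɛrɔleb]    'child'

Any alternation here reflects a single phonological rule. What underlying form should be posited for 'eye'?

'eye' shows [b] ~ [v] at the end of the stem ([lenɔnab] vs [lenɔnavo]).
But 'wing' keeps [v] in both environments ([muŋɛnev], [muŋɛnevo]), so there is no rule changing /v/ to [b] in isolation.
Therefore /b/ is basic and [v] is derived by intervocalic spirantization (voiced stops become fricatives between vowels).

/lenɔnab/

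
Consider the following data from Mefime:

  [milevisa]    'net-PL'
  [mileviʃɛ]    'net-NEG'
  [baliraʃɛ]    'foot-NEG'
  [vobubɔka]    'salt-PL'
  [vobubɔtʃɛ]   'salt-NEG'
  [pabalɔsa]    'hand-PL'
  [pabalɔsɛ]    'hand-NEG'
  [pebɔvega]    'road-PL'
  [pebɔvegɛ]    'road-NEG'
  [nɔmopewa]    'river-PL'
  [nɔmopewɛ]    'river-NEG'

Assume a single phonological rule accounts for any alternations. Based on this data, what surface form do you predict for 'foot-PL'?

[balirasa]

The stem for 'net' ends in [s] in [milevisa] but [ʃ] in [mileviʃɛ].
If /s/ were underlying and a rule turned it into [ʃ] before the NEG suffix, 'hand' would also alternate; but it has [s] in both [pabalɔsa] and [pabalɔsɛ].
Therefore /ʃ/ is basic and [s] is derived by depalatalization (palato-alveolar /tʃ/ and /ʃ/ become [k] and [s] when no front vowel follows).
From [baliraʃɛ] the stem 'foot' is /baliraʃ/; when no front vowel follows this yields [balirasa].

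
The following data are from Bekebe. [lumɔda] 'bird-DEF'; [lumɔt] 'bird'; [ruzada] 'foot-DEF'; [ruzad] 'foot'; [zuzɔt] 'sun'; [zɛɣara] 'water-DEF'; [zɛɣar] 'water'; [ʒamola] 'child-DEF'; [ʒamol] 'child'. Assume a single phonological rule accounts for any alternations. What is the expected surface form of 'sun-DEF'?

'bird' shows [d] ~ [t] at the end of the stem ([lumɔda] vs [lumɔt]).
But 'foot' keeps [d] in both environments ([ruzada], [ruzad]), so there is no rule changing /d/ to [t] in isolation.
The alternation reflects intervocalic voicing: voiceless stops become voiced between vowels. /t/ is underlying.
From [zuzɔt] the stem 'sun' is /zuzɔt/; between vowels this yields [zuzɔda].

[zuzɔda]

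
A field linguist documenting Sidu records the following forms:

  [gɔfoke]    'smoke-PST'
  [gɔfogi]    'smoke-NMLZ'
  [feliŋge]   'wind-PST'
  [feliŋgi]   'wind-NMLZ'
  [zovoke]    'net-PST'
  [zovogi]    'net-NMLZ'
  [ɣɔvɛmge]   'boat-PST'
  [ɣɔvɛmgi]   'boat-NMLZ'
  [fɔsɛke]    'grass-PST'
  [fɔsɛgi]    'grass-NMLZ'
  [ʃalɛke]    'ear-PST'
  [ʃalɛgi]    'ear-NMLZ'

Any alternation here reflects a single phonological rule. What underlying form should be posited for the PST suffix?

The PST suffix surfaces as [-ge] and [-ke], depending on the final segment of the stem.
The NMLZ suffix, which begins with [g], is invariant after every stem; so [g] is not altered by any rule here.
So the underlying form is /-ke/, and voiceless stops become voiced after a nasal.

/-ke/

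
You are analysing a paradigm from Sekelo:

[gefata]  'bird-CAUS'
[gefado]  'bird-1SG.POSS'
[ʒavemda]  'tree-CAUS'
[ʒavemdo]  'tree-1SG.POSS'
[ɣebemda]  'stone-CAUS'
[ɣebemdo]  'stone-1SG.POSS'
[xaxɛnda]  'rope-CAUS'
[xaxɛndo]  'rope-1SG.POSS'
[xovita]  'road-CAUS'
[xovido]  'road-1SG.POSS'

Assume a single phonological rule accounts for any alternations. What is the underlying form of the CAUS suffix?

The CAUS suffix surfaces as [-da] and [-ta], depending on the final segment of the stem.
The 1SG.POSS suffix, which begins with [d], is invariant after every stem; so [d] is not altered by any rule here.
So the underlying form is /-ta/, and voiceless stops become voiced after a nasal.

/-ta/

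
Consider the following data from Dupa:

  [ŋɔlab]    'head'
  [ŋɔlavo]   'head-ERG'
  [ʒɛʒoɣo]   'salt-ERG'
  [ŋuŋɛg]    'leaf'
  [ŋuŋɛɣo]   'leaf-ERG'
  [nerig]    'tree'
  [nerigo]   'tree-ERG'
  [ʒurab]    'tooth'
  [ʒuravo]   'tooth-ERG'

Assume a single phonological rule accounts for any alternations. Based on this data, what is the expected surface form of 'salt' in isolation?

[ʒɛʒog]

The stem for 'leaf' ends in [g] in [ŋuŋɛg] but [ɣ] in [ŋuŋɛɣo].
Compare 'tree', with invariant [g] in [nerig] and [nerigo]: an analysis with underlying /g/ and a rule producing [ɣ] before the ERG suffix would wrongly predict alternation here too.
Therefore /ɣ/ is basic and [g] is derived by word-final hardening (voiced fricatives become stops word-finally).
From [ʒɛʒoɣo] the stem 'salt' is /ʒɛʒoɣ/; word-finally this yields [ʒɛʒog].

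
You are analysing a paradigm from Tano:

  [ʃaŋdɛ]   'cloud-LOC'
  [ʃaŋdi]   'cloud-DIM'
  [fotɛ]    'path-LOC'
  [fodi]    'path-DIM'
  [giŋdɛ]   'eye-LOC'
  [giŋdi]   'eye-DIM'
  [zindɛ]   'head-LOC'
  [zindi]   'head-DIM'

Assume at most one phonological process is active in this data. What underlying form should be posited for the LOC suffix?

/-tɛ/

The LOC suffix surfaces as [-dɛ] and [-tɛ], depending on the final segment of the stem.
By contrast the DIM suffix keeps its initial [d] throughout — that segment must be underlying.
So the underlying form is /-tɛ/, and voiceless stops become voiced after a nasal.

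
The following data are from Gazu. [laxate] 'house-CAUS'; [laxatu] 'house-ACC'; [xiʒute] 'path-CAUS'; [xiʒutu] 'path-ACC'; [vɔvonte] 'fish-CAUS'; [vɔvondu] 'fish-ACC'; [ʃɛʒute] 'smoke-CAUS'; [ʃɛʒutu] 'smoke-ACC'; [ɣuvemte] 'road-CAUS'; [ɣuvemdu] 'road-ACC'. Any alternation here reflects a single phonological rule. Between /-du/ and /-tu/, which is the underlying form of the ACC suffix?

The ACC morpheme has two allomorphs, [-du] and [-tu].
The CAUS suffix, which begins with [t], is invariant after every stem; so [t] is not altered by any rule here.
The ACC suffix is therefore /-du/ underlyingly, with post-vocalic devoicing: voiced stops become voiceless after a vowel.

/-du/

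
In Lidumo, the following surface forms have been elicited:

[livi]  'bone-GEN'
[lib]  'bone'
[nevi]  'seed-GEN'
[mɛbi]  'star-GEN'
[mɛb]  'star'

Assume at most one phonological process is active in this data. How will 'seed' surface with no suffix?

[neb]

'bone' shows [v] ~ [b] at the end of the stem ([livi] vs [lib]).
But 'star' keeps [b] in both environments ([mɛbi], [mɛb]), so there is no rule changing /b/ to [v] before the GEN suffix.
The alternation reflects word-final hardening: voiced fricatives become stops word-finally. /v/ is underlying.
From [nevi] the stem 'seed' is /nev/; word-finally this yields [neb].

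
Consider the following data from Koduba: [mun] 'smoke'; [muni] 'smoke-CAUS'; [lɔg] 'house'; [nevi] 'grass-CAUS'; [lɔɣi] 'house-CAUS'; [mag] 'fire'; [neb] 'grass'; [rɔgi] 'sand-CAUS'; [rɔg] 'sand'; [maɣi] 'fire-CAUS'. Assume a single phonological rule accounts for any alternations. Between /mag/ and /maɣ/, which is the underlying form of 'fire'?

/maɣ/

In [mag] and [maɣi] the final segment of 'fire' alternates: [g] ~ [ɣ].
Compare 'sand', with invariant [g] in [rɔg] and [rɔgi]: an analysis with underlying /g/ and a rule producing [ɣ] before the CAUS suffix would wrongly predict alternation here too.
The underlying segment must be /ɣ/; voiced fricatives become stops word-finally, yielding [g] there.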